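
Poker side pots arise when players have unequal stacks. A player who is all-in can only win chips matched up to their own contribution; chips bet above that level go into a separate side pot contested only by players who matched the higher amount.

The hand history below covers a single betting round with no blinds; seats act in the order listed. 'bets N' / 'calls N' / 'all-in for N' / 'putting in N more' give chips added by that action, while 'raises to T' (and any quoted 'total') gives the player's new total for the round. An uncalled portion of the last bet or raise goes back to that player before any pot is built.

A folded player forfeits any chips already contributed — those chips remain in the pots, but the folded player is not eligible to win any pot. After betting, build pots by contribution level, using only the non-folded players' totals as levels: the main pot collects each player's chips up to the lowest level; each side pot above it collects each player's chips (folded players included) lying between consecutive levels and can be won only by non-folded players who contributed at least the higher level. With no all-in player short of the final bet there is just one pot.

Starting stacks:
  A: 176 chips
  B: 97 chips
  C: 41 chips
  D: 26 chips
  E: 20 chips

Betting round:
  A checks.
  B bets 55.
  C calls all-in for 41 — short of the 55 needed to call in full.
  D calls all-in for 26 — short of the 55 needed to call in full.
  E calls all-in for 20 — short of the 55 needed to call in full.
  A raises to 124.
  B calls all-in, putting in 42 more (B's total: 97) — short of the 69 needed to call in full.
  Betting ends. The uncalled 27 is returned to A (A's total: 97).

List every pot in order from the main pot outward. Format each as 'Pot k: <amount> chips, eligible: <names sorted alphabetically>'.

Pot 1: 100 chips, eligible: A, B, C, D, E
Pot 2: 24 chips, eligible: A, B, C, D
Pot 3: 45 chips, eligible: A, B, C
Pot 4: 112 chips, eligible: A, B

Derivation:
Contributions (after 27 returned to A): A=97, B=97, C=41, D=26, E=20
Pot levels (distinct totals of non-folded players): 20, 26, 41, 97
Layer 1-20: 20 each from A, B, C, D, E = 20*5 = 100 chips; eligible A, B, C, D, E
Layer 21-26: 6 each from A, B, C, D = 6*4 = 24 chips; eligible A, B, C, D
Layer 27-41: 15 each from A, B, C = 15*3 = 45 chips; eligible A, B, C
Layer 42-97: 56 each from A, B = 56*2 = 112 chips; eligible A, B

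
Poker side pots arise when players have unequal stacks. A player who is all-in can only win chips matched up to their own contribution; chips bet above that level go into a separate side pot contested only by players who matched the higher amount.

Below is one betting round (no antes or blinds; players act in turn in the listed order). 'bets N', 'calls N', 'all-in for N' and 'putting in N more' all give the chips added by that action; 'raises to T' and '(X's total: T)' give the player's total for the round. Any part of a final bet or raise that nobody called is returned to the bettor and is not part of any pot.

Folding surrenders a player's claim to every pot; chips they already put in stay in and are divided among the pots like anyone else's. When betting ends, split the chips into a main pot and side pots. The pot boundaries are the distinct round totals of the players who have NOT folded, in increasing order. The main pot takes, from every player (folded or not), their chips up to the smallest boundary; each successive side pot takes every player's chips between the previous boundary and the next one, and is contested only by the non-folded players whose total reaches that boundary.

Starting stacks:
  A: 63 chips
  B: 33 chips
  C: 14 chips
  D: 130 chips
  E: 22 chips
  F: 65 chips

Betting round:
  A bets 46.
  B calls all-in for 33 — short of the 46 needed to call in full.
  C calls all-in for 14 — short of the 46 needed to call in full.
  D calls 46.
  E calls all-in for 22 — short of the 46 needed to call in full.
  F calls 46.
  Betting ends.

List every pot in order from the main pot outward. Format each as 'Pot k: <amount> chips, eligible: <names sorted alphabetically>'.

Contributions: A=46, B=33, C=14, D=46, E=22, F=46
Pot levels (distinct totals of non-folded players): 14, 22, 33, 46
Layer 1-14: 14 each from A, B, C, D, E, F = 14*6 = 84 chips; eligible A, B, C, D, E, F
Layer 15-22: 8 each from A, B, D, E, F = 8*5 = 40 chips; eligible A, B, D, E, F
Layer 23-33: 11 each from A, B, D, F = 11*4 = 44 chips; eligible A, B, D, F
Layer 34-46: 13 each from A, D, F = 13*3 = 39 chips; eligible A, D, F

Pot 1: 84 chips, eligible: A, B, C, D, E, F
Pot 2: 40 chips, eligible: A, B, D, E, F
Pot 3: 44 chips, eligible: A, B, D, F
Pot 4: 39 chips, eligible: A, D, F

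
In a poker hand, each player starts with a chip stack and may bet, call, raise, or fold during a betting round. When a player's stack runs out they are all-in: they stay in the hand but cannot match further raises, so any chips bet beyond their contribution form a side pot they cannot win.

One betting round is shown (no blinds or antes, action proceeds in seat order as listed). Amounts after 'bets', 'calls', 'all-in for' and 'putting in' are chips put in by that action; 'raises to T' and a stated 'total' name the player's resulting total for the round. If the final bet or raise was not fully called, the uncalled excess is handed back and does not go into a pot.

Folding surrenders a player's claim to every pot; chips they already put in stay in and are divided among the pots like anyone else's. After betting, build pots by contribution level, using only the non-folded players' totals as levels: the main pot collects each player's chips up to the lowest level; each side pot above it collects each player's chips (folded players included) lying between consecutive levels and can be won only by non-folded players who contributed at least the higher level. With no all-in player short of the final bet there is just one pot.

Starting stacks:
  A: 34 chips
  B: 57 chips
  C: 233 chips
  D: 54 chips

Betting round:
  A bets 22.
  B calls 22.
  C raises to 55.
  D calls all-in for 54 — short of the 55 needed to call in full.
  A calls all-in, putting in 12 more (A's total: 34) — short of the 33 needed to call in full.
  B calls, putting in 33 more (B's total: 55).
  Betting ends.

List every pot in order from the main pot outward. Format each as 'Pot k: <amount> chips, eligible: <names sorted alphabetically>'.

Contributions: A=34, B=55, C=55, D=54
Pot levels (distinct totals of non-folded players): 34, 54, 55
Layer 1-34: 34 each from A, B, C, D = 34*4 = 136 chips; eligible A, B, C, D
Layer 35-54: 20 each from B, C, D = 20*3 = 60 chips; eligible B, C, D
Layer 55-55: 1 each from B, C = 1*2 = 2 chips; eligible B, C

Pot 1: 136 chips, eligible: A, B, C, D
Pot 2: 60 chips, eligible: B, C, D
Pot 3: 2 chips, eligible: B, C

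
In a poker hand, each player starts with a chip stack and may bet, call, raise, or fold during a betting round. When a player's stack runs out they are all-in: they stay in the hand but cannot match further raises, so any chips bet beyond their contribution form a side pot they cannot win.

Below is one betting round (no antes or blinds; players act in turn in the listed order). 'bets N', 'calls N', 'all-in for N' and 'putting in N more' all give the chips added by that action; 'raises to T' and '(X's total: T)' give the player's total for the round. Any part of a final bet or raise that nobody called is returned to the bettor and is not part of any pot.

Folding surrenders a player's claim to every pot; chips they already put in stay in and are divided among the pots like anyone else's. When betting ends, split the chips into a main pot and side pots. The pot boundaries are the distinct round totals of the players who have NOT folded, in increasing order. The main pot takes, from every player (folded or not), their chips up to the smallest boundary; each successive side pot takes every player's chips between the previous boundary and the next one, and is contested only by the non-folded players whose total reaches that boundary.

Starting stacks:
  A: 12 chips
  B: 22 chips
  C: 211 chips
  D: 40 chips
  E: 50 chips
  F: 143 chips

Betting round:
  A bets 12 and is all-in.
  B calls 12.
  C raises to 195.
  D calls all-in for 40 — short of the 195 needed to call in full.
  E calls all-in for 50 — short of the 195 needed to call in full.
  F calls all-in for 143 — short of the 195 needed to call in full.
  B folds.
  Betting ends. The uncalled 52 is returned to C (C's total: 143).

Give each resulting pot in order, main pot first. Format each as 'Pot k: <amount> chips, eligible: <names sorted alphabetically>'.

Contributions (after 52 returned to C): A=12, B=12, C=143, D=40, E=50, F=143
Folded: B
Pot levels (distinct totals of non-folded players): 12, 40, 50, 143
Layer 1-12: 12 each from A, B, C, D, E, F = 12*6 = 72 chips; eligible A, C, D, E, F
Layer 13-40: 28 each from C, D, E, F = 28*4 = 112 chips; eligible C, D, E, F
Layer 41-50: 10 each from C, E, F = 10*3 = 30 chips; eligible C, E, F
Layer 51-143: 93 each from C, F = 93*2 = 186 chips; eligible C, F

Pot 1: 72 chips, eligible: A, C, D, E, F
Pot 2: 112 chips, eligible: C, D, E, F
Pot 3: 30 chips, eligible: C, E, F
Pot 4: 186 chips, eligible: C, F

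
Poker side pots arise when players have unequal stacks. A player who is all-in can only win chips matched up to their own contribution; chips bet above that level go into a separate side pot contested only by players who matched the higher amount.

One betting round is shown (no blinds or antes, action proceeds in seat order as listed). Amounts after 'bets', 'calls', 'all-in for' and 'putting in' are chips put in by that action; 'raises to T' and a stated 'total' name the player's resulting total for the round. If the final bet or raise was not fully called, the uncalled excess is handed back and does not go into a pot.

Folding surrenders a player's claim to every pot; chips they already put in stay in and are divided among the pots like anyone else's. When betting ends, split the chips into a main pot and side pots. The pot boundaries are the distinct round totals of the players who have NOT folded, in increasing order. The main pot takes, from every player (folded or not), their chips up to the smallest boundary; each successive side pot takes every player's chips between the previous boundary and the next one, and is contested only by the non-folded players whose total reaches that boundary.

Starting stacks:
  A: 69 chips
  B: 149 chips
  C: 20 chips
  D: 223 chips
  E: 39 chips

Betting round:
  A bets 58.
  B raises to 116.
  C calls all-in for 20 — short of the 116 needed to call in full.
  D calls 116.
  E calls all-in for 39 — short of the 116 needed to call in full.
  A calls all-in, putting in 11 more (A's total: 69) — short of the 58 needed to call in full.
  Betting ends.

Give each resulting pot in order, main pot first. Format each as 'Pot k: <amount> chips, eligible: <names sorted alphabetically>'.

Pot 1: 100 chips, eligible: A, B, C, D, E
Pot 2: 76 chips, eligible: A, B, D, E
Pot 3: 90 chips, eligible: A, B, D
Pot 4: 94 chips, eligible: B, D

Derivation:
Contributions: A=69, B=116, C=20, D=116, E=39
Pot levels (distinct totals of non-folded players): 20, 39, 69, 116
Layer 1-20: 20 each from A, B, C, D, E = 20*5 = 100 chips; eligible A, B, C, D, E
Layer 21-39: 19 each from A, B, D, E = 19*4 = 76 chips; eligible A, B, D, E
Layer 40-69: 30 each from A, B, D = 30*3 = 90 chips; eligible A, B, D
Layer 70-116: 47 each from B, D = 47*2 = 94 chips; eligible B, D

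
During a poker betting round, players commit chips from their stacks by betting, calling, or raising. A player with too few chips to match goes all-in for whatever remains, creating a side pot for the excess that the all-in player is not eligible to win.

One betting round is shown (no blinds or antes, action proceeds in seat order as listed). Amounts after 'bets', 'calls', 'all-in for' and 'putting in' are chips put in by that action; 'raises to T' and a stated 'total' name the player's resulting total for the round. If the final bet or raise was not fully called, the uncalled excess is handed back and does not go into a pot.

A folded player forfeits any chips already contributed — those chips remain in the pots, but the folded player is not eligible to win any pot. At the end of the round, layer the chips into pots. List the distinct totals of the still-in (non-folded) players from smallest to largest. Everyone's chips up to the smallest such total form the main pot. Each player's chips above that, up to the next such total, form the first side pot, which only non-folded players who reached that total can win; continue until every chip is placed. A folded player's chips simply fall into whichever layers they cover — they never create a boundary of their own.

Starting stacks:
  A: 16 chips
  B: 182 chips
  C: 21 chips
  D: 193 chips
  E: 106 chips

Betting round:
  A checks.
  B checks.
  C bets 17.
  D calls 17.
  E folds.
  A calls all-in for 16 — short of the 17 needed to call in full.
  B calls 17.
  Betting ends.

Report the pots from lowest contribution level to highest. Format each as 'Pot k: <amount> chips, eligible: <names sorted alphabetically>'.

Contributions: A=16, B=17, C=17, D=17
Folded: E
Pot levels (distinct totals of non-folded players): 16, 17
Layer 1-16: 16 each from A, B, C, D = 16*4 = 64 chips; eligible A, B, C, D
Layer 17-17: 1 each from B, C, D = 1*3 = 3 chips; eligible B, C, D

Pot 1: 64 chips, eligible: A, B, C, D
Pot 2: 3 chips, eligible: B, C, D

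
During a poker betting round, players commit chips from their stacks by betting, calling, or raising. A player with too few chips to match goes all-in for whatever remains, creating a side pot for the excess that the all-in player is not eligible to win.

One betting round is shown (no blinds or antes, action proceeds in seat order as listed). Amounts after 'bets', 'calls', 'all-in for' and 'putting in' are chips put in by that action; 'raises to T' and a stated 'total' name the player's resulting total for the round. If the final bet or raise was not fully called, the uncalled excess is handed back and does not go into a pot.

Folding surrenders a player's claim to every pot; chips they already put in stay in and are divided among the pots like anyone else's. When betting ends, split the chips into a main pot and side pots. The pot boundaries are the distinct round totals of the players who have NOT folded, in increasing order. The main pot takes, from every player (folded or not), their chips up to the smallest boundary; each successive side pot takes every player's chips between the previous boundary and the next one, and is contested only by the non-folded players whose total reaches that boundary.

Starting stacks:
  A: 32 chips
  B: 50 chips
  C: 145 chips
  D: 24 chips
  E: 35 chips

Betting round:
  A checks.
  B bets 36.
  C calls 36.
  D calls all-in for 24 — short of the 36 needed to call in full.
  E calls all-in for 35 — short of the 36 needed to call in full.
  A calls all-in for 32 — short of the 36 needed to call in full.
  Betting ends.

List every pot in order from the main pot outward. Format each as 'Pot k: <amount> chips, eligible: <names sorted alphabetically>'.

Contributions: A=32, B=36, C=36, D=24, E=35
Pot levels (distinct totals of non-folded players): 24, 32, 35, 36
Layer 1-24: 24 each from A, B, C, D, E = 24*5 = 120 chips; eligible A, B, C, D, E
Layer 25-32: 8 each from A, B, C, E = 8*4 = 32 chips; eligible A, B, C, E
Layer 33-35: 3 each from B, C, E = 3*3 = 9 chips; eligible B, C, E
Layer 36-36: 1 each from B, C = 1*2 = 2 chips; eligible B, C

Pot 1: 120 chips, eligible: A, B, C, D, E
Pot 2: 32 chips, eligible: A, B, C, E
Pot 3: 9 chips, eligible: B, C, E
Pot 4: 2 chips, eligible: B, C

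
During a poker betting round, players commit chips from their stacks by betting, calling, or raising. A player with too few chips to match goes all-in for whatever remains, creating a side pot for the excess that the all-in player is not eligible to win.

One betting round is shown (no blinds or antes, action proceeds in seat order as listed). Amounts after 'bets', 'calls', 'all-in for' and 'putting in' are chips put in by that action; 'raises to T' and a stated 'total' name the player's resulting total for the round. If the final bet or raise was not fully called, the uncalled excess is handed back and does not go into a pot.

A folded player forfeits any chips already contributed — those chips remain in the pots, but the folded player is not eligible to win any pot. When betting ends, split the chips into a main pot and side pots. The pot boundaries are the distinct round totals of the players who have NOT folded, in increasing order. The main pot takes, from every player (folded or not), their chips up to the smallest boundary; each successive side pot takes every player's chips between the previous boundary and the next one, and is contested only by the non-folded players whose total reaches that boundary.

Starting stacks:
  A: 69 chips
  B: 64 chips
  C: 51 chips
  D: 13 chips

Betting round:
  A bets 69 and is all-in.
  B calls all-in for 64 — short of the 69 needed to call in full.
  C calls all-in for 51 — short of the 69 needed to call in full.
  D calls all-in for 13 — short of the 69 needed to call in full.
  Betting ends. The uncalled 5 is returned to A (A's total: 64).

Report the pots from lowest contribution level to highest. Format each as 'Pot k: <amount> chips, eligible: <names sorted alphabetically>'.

Pot 1: 52 chips, eligible: A, B, C, D
Pot 2: 114 chips, eligible: A, B, C
Pot 3: 26 chips, eligible: A, B

Derivation:
Contributions (after 5 returned to A): A=64, B=64, C=51, D=13
Pot levels (distinct totals of non-folded players): 13, 51, 64
Layer 1-13: 13 each from A, B, C, D = 13*4 = 52 chips; eligible A, B, C, D
Layer 14-51: 38 each from A, B, C = 38*3 = 114 chips; eligible A, B, C
Layer 52-64: 13 each from A, B = 13*2 = 26 chips; eligible A, B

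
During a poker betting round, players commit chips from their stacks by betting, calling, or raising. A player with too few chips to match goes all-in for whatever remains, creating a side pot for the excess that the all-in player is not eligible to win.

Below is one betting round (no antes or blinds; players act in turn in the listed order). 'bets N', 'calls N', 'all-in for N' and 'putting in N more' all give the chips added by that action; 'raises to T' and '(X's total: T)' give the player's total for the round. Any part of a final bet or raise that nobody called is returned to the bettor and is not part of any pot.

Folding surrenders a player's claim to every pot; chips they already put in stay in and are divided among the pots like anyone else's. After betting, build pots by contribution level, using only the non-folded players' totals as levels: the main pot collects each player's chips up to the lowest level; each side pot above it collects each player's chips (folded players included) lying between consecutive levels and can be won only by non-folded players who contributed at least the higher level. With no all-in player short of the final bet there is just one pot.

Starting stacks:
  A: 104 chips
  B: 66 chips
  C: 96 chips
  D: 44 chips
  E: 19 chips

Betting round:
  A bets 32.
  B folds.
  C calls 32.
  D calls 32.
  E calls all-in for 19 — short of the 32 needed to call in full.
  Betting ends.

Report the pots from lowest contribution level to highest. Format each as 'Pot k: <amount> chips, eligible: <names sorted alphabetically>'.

Contributions: A=32, C=32, D=32, E=19
Folded: B
Pot levels (distinct totals of non-folded players): 19, 32
Layer 1-19: 19 each from A, C, D, E = 19*4 = 76 chips; eligible A, C, D, E
Layer 20-32: 13 each from A, C, D = 13*3 = 39 chips; eligible A, C, D

Pot 1: 76 chips, eligible: A, C, D, E
Pot 2: 39 chips, eligible: A, C, D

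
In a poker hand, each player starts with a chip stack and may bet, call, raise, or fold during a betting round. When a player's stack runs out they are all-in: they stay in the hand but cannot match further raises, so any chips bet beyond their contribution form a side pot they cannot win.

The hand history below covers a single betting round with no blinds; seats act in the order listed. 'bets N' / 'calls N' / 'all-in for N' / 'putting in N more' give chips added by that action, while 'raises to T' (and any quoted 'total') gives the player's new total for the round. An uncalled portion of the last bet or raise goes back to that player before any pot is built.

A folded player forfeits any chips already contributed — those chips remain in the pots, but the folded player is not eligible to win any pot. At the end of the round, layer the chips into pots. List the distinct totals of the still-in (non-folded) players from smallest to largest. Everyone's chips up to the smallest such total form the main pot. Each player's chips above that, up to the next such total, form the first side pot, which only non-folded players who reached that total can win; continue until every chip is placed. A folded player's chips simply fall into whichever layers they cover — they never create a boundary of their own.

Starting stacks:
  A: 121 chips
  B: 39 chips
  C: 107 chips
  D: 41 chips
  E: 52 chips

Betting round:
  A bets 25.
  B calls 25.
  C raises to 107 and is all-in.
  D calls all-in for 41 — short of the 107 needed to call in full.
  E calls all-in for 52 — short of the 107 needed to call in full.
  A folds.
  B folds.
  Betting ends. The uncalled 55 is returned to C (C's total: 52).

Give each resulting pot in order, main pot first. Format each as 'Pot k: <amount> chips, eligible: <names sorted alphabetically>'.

Contributions (after 55 returned to C): A=25, B=25, C=52, D=41, E=52
Folded: A, B
Pot levels (distinct totals of non-folded players): 41, 52
Layer 1-41: A 25 + B 25 + C 41 + D 41 + E 41 = 173 chips; eligible C, D, E
Layer 42-52: 11 each from C, E = 11*2 = 22 chips; eligible C, E

Pot 1: 173 chips, eligible: C, D, E
Pot 2: 22 chips, eligible: C, E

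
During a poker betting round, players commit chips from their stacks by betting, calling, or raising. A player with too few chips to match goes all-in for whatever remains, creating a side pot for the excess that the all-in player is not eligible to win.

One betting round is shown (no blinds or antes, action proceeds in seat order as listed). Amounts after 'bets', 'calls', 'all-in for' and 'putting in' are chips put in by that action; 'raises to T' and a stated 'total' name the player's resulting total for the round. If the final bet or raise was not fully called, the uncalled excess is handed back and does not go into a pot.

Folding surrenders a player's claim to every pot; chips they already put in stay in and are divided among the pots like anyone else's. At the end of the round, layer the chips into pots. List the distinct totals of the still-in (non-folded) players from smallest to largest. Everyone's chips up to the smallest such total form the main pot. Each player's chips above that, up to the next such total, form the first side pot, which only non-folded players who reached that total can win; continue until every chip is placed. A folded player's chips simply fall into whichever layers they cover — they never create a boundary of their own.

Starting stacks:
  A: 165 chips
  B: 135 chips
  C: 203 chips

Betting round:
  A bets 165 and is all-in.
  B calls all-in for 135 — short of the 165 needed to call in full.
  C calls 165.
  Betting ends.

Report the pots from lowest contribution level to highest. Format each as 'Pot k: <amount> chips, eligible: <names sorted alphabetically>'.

Pot 1: 405 chips, eligible: A, B, C
Pot 2: 60 chips, eligible: A, C

Derivation:
Contributions: A=165, B=135, C=165
Pot levels (distinct totals of non-folded players): 135, 165
Layer 1-135: 135 each from A, B, C = 135*3 = 405 chips; eligible A, B, C
Layer 136-165: 30 each from A, C = 30*2 = 60 chips; eligible A, C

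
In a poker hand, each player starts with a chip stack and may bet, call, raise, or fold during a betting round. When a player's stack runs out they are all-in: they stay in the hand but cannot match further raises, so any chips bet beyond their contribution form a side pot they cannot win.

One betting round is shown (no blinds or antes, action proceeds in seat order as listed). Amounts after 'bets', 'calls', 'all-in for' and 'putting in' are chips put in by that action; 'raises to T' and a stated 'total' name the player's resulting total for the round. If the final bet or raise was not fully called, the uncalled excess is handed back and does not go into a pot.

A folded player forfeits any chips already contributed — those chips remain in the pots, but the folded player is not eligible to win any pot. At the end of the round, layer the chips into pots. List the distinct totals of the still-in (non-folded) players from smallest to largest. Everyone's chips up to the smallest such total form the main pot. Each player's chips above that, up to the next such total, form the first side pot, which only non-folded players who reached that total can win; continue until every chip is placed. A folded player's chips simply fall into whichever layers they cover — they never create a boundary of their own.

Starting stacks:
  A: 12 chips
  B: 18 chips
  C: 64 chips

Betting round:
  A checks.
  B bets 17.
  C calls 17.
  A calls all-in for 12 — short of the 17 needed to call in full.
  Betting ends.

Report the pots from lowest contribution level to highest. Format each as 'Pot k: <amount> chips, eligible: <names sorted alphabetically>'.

Pot 1: 36 chips, eligible: A, B, C
Pot 2: 10 chips, eligible: B, C

Derivation:
Contributions: A=12, B=17, C=17
Pot levels (distinct totals of non-folded players): 12, 17
Layer 1-12: 12 each from A, B, C = 12*3 = 36 chips; eligible A, B, C
Layer 13-17: 5 each from B, C = 5*2 = 10 chips; eligible B, C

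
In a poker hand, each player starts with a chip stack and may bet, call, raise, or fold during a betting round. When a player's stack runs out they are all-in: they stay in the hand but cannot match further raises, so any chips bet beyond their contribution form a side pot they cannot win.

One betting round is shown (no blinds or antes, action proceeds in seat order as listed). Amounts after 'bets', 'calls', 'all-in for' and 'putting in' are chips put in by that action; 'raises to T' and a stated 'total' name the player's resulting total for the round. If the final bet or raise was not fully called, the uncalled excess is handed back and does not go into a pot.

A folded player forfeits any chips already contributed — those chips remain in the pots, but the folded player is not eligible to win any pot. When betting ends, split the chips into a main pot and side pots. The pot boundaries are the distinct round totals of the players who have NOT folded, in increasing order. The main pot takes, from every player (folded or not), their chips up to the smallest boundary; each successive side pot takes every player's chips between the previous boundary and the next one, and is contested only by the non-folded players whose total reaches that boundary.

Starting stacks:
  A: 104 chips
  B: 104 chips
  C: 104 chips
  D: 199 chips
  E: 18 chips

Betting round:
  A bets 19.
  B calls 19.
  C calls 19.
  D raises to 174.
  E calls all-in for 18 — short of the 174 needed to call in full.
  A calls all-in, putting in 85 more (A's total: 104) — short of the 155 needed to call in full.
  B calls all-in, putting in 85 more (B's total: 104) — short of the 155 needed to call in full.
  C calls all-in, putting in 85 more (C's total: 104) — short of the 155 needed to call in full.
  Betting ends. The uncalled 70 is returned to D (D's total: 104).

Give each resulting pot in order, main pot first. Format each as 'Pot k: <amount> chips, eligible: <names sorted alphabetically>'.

Pot 1: 90 chips, eligible: A, B, C, D, E
Pot 2: 344 chips, eligible: A, B, C, D

Derivation:
Contributions (after 70 returned to D): A=104, B=104, C=104, D=104, E=18
Pot levels (distinct totals of non-folded players): 18, 104
Layer 1-18: 18 each from A, B, C, D, E = 18*5 = 90 chips; eligible A, B, C, D, E
Layer 19-104: 86 each from A, B, C, D = 86*4 = 344 chips; eligible A, B, C, D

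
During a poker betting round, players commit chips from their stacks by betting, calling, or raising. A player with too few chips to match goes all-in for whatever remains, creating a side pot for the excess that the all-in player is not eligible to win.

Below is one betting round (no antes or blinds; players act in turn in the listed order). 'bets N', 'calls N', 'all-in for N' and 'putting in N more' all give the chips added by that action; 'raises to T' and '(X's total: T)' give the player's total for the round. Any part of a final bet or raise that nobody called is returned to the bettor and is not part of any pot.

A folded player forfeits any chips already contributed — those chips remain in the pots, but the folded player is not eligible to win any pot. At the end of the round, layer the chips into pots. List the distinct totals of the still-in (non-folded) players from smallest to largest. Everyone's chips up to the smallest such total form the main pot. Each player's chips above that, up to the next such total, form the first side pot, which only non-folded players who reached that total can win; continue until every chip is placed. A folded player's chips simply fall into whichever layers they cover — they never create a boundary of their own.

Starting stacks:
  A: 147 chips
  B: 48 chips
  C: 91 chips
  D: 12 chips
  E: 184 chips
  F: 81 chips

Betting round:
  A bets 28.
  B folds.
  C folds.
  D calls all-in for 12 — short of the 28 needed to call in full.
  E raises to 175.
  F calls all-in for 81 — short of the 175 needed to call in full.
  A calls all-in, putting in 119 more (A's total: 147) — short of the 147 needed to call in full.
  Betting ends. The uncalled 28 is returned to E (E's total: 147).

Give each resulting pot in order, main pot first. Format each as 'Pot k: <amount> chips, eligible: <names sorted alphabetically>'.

Contributions (after 28 returned to E): A=147, D=12, E=147, F=81
Folded: B, C
Pot levels (distinct totals of non-folded players): 12, 81, 147
Layer 1-12: 12 each from A, D, E, F = 12*4 = 48 chips; eligible A, D, E, F
Layer 13-81: 69 each from A, E, F = 69*3 = 207 chips; eligible A, E, F
Layer 82-147: 66 each from A, E = 66*2 = 132 chips; eligible A, E

Pot 1: 48 chips, eligible: A, D, E, F
Pot 2: 207 chips, eligible: A, E, F
Pot 3: 132 chips, eligible: A, E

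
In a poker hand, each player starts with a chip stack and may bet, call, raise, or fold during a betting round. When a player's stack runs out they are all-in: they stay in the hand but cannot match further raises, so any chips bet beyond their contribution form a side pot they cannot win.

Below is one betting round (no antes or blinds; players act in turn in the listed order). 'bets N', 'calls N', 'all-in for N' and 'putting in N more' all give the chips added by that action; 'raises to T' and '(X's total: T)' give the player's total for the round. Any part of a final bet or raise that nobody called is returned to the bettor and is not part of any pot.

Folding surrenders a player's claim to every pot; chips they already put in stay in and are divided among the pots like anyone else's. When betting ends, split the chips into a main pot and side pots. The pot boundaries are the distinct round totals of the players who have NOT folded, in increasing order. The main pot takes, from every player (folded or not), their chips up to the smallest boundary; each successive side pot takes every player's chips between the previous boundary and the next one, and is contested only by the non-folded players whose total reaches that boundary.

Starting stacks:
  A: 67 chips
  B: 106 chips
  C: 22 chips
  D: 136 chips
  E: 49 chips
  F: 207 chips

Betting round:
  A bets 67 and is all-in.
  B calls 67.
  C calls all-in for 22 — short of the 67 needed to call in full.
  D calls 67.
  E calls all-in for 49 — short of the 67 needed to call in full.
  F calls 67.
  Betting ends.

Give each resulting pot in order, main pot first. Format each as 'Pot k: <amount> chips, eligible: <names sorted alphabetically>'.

Pot 1: 132 chips, eligible: A, B, C, D, E, F
Pot 2: 135 chips, eligible: A, B, D, E, F
Pot 3: 72 chips, eligible: A, B, D, F

Derivation:
Contributions: A=67, B=67, C=22, D=67, E=49, F=67
Pot levels (distinct totals of non-folded players): 22, 49, 67
Layer 1-22: 22 each from A, B, C, D, E, F = 22*6 = 132 chips; eligible A, B, C, D, E, F
Layer 23-49: 27 each from A, B, D, E, F = 27*5 = 135 chips; eligible A, B, D, E, F
Layer 50-67: 18 each from A, B, D, F = 18*4 = 72 chips; eligible A, B, D, F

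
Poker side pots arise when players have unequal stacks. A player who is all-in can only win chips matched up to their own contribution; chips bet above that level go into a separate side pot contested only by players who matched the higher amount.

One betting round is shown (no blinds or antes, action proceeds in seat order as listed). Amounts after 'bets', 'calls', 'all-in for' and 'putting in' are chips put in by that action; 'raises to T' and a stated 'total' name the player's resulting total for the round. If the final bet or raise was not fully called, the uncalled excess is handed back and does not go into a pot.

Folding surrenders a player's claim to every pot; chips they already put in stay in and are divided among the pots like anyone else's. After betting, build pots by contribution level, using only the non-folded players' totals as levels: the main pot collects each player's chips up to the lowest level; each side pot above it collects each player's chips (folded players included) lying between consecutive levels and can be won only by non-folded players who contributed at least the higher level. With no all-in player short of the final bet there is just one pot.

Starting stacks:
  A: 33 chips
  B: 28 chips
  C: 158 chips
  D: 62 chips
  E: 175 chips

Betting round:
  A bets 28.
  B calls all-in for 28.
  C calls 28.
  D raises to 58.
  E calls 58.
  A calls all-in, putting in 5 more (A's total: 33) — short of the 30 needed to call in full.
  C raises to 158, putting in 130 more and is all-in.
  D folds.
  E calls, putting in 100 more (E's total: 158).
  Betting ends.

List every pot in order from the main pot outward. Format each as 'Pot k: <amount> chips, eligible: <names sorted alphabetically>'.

Contributions: A=33, B=28, C=158, D=58, E=158
Folded: D
Pot levels (distinct totals of non-folded players): 28, 33, 158
Layer 1-28: 28 each from A, B, C, D, E = 28*5 = 140 chips; eligible A, B, C, E
Layer 29-33: 5 each from A, C, D, E = 5*4 = 20 chips; eligible A, C, E
Layer 34-158: C 125 + D 25 + E 125 = 275 chips; eligible C, E

Pot 1: 140 chips, eligible: A, B, C, E
Pot 2: 20 chips, eligible: A, C, E
Pot 3: 275 chips, eligible: C, E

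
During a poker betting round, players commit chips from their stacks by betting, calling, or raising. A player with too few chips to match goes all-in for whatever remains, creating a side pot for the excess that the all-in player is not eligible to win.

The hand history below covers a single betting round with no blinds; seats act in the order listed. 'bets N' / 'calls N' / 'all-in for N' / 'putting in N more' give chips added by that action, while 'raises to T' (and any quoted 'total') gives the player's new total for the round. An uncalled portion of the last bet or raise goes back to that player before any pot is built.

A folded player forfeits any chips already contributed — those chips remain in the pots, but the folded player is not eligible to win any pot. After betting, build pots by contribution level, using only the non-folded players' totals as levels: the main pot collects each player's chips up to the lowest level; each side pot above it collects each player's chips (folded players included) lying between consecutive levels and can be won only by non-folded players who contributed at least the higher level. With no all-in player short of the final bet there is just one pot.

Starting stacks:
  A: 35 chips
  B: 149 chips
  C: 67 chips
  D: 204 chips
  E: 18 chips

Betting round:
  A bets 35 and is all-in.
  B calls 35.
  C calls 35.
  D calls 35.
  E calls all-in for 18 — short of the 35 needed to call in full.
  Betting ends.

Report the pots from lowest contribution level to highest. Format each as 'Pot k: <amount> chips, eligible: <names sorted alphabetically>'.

Pot 1: 90 chips, eligible: A, B, C, D, E
Pot 2: 68 chips, eligible: A, B, C, D

Derivation:
Contributions: A=35, B=35, C=35, D=35, E=18
Pot levels (distinct totals of non-folded players): 18, 35
Layer 1-18: 18 each from A, B, C, D, E = 18*5 = 90 chips; eligible A, B, C, D, E
Layer 19-35: 17 each from A, B, C, D = 17*4 = 68 chips; eligible A, B, C, D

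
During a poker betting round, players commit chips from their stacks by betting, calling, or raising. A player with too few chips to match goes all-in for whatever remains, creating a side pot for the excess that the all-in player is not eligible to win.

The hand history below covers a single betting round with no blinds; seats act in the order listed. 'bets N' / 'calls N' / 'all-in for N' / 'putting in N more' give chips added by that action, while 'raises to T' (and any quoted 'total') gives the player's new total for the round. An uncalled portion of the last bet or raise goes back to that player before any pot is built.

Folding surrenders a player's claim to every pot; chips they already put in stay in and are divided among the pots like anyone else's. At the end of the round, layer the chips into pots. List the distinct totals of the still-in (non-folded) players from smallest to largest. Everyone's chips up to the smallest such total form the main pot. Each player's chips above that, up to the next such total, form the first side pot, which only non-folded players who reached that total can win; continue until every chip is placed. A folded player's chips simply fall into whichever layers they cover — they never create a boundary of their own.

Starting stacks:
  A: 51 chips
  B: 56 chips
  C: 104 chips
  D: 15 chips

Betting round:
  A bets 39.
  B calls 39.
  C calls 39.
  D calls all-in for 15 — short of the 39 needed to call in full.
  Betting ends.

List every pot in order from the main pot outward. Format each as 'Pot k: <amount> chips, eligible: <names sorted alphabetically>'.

Pot 1: 60 chips, eligible: A, B, C, D
Pot 2: 72 chips, eligible: A, B, C

Derivation:
Contributions: A=39, B=39, C=39, D=15
Pot levels (distinct totals of non-folded players): 15, 39
Layer 1-15: 15 each from A, B, C, D = 15*4 = 60 chips; eligible A, B, C, D
Layer 16-39: 24 each from A, B, C = 24*3 = 72 chips; eligible A, B, C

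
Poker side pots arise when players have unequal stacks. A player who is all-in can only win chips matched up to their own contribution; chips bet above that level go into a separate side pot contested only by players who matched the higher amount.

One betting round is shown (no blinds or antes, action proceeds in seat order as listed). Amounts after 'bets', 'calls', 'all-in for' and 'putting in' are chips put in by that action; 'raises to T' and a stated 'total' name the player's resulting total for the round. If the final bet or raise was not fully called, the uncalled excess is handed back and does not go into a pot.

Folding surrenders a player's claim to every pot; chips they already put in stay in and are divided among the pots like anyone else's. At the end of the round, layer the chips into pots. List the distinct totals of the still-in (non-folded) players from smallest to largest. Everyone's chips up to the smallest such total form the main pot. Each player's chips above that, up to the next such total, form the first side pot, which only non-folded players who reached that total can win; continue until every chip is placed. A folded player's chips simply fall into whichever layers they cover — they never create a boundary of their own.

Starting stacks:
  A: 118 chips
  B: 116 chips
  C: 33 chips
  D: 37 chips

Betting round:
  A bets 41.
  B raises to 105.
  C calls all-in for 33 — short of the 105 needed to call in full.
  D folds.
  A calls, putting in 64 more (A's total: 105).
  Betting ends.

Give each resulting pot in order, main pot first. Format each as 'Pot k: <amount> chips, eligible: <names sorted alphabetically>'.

Pot 1: 99 chips, eligible: A, B, C
Pot 2: 144 chips, eligible: A, B

Derivation:
Contributions: A=105, B=105, C=33
Folded: D
Pot levels (distinct totals of non-folded players): 33, 105
Layer 1-33: 33 each from A, B, C = 33*3 = 99 chips; eligible A, B, C
Layer 34-105: 72 each from A, B = 72*2 = 144 chips; eligible A, B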